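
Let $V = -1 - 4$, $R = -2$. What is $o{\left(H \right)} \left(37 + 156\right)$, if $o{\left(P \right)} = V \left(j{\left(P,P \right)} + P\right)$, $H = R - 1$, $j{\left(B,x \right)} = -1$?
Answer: $3860$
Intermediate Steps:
$H = -3$ ($H = -2 - 1 = -3$)
$V = -5$ ($V = -1 - 4 = -5$)
$o{\left(P \right)} = 5 - 5 P$ ($o{\left(P \right)} = - 5 \left(-1 + P\right) = 5 - 5 P$)
$o{\left(H \right)} \left(37 + 156\right) = \left(5 - -15\right) \left(37 + 156\right) = \left(5 + 15\right) 193 = 20 \cdot 193 = 3860$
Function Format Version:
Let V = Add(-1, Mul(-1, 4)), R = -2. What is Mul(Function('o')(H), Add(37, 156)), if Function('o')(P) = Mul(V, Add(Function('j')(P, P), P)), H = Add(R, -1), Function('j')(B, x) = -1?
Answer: 3860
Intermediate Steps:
H = -3 (H = Add(-2, -1) = -3)
V = -5 (V = Add(-1, -4) = -5)
Function('o')(P) = Add(5, Mul(-5, P)) (Function('o')(P) = Mul(-5, Add(-1, P)) = Add(5, Mul(-5, P)))
Mul(Function('o')(H), Add(37, 156)) = Mul(Add(5, Mul(-5, -3)), Add(37, 156)) = Mul(Add(5, 15), 193) = Mul(20, 193) = 3860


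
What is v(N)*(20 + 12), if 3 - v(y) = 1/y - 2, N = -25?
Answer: 4032/25 ≈ 161.28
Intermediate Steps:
v(y) = 5 - 1/y (v(y) = 3 - (1/y - 2) = 3 - (-2 + 1/y) = 3 + (2 - 1/y) = 5 - 1/y)
v(N)*(20 + 12) = (5 - 1/(-25))*(20 + 12) = (5 - 1*(-1/25))*32 = (5 + 1/25)*32 = (126/25)*32 = 4032/25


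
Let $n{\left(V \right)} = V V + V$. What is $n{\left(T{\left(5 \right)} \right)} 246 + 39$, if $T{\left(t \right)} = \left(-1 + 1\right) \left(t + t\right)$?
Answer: $39$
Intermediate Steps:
$T{\left(t \right)} = 0$ ($T{\left(t \right)} = 0 \cdot 2 t = 0$)
$n{\left(V \right)} = V + V^{2}$ ($n{\left(V \right)} = V^{2} + V = V + V^{2}$)
$n{\left(T{\left(5 \right)} \right)} 246 + 39 = 0 \left(1 + 0\right) 246 + 39 = 0 \cdot 1 \cdot 246 + 39 = 0 \cdot 246 + 39 = 0 + 39 = 39$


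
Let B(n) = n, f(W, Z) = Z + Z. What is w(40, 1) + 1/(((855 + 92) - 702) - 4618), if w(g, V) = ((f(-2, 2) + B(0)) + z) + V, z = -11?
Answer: -26239/4373 ≈ -6.0002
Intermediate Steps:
f(W, Z) = 2*Z
w(g, V) = -7 + V (w(g, V) = ((2*2 + 0) - 11) + V = ((4 + 0) - 11) + V = (4 - 11) + V = -7 + V)
w(40, 1) + 1/(((855 + 92) - 702) - 4618) = (-7 + 1) + 1/(((855 + 92) - 702) - 4618) = -6 + 1/((947 - 702) - 4618) = -6 + 1/(245 - 4618) = -6 + 1/(-4373) = -6 - 1/4373 = -26239/4373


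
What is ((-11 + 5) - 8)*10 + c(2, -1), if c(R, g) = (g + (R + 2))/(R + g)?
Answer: -137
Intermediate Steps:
c(R, g) = (2 + R + g)/(R + g) (c(R, g) = (g + (2 + R))/(R + g) = (2 + R + g)/(R + g))
((-11 + 5) - 8)*10 + c(2, -1) = ((-11 + 5) - 8)*10 + (2 + 2 - 1)/(2 - 1) = (-6 - 8)*10 + 3/1 = -14*10 + 1*3 = -140 + 3 = -137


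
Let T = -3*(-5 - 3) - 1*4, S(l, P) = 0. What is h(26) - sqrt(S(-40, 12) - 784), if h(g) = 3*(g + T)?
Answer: 138 - 28*I ≈ 138.0 - 28.0*I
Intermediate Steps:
T = 20 (T = -3*(-8) - 4 = 24 - 4 = 20)
h(g) = 60 + 3*g (h(g) = 3*(g + 20) = 3*(20 + g) = 60 + 3*g)
h(26) - sqrt(S(-40, 12) - 784) = (60 + 3*26) - sqrt(0 - 784) = (60 + 78) - sqrt(-784) = 138 - 28*I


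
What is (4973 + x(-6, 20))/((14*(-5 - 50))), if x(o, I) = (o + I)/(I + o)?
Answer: -2487/385 ≈ -6.4597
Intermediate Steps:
x(o, I) = 1 (x(o, I) = (I + o)/(I + o) = 1)
(4973 + x(-6, 20))/((14*(-5 - 50))) = (4973 + 1)/((14*(-5 - 50))) = 4974/((14*(-55))) = 4974/(-770) = 4974*(-1/770) = -2487/385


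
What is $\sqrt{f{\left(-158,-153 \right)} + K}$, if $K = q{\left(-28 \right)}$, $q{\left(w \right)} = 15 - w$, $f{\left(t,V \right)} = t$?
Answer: $i \sqrt{115} \approx 10.724 i$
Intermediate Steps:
$K = 43$ ($K = 15 - -28 = 15 + 28 = 43$)
$\sqrt{f{\left(-158,-153 \right)} + K} = \sqrt{-158 + 43} = \sqrt{-115} = i \sqrt{115}$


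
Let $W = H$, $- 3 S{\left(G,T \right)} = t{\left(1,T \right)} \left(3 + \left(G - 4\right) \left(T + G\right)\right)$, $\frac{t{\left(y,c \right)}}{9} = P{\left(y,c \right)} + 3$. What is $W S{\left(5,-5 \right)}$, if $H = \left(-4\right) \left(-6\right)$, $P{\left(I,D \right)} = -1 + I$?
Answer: $-648$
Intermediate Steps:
$t{\left(y,c \right)} = 18 + 9 y$ ($t{\left(y,c \right)} = 9 \left(\left(-1 + y\right) + 3\right) = 9 \left(2 + y\right) = 18 + 9 y$)
$S{\left(G,T \right)} = -27 - 9 \left(-4 + G\right) \left(G + T\right)$ ($S{\left(G,T \right)} = - \frac{\left(18 + 9 \cdot 1\right) \left(3 + \left(G - 4\right) \left(T + G\right)\right)}{3} = - \frac{\left(18 + 9\right) \left(3 + \left(-4 + G\right) \left(G + T\right)\right)}{3} = - \frac{27 \left(3 + \left(-4 + G\right) \left(G + T\right)\right)}{3} = - \frac{81 + 27 \left(-4 + G\right) \left(G + T\right)}{3} = -27 - 9 \left(-4 + G\right) \left(G + T\right)$)
$H = 24$
$W = 24$
$W S{\left(5,-5 \right)} = 24 \left(-27 - 9 \cdot 5^{2} + 36 \cdot 5 + 36 \left(-5\right) - 45 \left(-5\right)\right) = 24 \left(-27 - 225 + 180 - 180 + 225\right) = 24 \left(-27\right) = -648$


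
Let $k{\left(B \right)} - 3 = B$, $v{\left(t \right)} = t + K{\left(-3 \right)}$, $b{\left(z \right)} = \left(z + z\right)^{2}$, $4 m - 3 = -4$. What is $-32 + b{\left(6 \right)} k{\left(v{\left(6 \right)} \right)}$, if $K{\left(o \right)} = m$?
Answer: $1228$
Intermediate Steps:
$m = - \frac{1}{4}$ ($m = \frac{3}{4} + \frac{1}{4} \left(-4\right) = \frac{3}{4} - 1 = - \frac{1}{4} \approx -0.25$)
$K{\left(o \right)} = - \frac{1}{4}$
$b{\left(z \right)} = 4 z^{2}$ ($b{\left(z \right)} = \left(2 z\right)^{2} = 4 z^{2}$)
$v{\left(t \right)} = - \frac{1}{4} + t$ ($v{\left(t \right)} = t - \frac{1}{4} = - \frac{1}{4} + t$)
$k{\left(B \right)} = 3 + B$
$-32 + b{\left(6 \right)} k{\left(v{\left(6 \right)} \right)} = -32 + 4 \cdot 6^{2} \left(3 + \left(- \frac{1}{4} + 6\right)\right) = -32 + 4 \cdot 36 \left(3 + \frac{23}{4}\right) = -32 + 144 \cdot \frac{35}{4} = -32 + 1260 = 1228$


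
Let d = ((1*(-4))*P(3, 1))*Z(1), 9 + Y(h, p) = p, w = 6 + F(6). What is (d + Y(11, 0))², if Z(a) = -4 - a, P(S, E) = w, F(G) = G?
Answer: 53361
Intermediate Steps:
w = 12 (w = 6 + 6 = 12)
P(S, E) = 12
Y(h, p) = -9 + p
d = 240 (d = ((1*(-4))*12)*(-4 - 1*1) = (-4*12)*(-4 - 1) = -48*(-5) = 240)
(d + Y(11, 0))² = (240 + (-9 + 0))² = (240 - 9)² = 231² = 53361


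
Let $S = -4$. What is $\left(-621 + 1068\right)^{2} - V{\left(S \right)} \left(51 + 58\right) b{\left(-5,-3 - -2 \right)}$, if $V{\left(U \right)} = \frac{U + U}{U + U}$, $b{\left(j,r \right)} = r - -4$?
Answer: $199482$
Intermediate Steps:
$b{\left(j,r \right)} = 4 + r$ ($b{\left(j,r \right)} = r + 4 = 4 + r$)
$V{\left(U \right)} = 1$ ($V{\left(U \right)} = \frac{2 U}{2 U} = 2 U \frac{1}{2 U} = 1$)
$\left(-621 + 1068\right)^{2} - V{\left(S \right)} \left(51 + 58\right) b{\left(-5,-3 - -2 \right)} = \left(-621 + 1068\right)^{2} - 1 \left(51 + 58\right) \left(4 - 1\right) = 447^{2} - 1 \cdot 109 \left(4 + \left(-3 + 2\right)\right) = 199809 - 109 \left(4 - 1\right) = 199809 - 109 \cdot 3 = 199809 - 327 = 199482$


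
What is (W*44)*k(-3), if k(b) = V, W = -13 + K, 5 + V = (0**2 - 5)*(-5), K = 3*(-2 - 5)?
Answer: -29920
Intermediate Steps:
K = -21 (K = 3*(-7) = -21)
V = 20 (V = -5 + (0**2 - 5)*(-5) = -5 + (0 - 5)*(-5) = -5 - 5*(-5) = -5 + 25 = 20)
W = -34 (W = -13 - 21 = -34)
k(b) = 20
(W*44)*k(-3) = -34*44*20 = -1496*20 = -29920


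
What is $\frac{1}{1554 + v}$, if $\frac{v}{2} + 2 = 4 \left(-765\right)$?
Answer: $- \frac{1}{4570} \approx -0.00021882$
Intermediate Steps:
$v = -6124$ ($v = -4 + 2 \cdot 4 \left(-765\right) = -4 + 2 \left(-3060\right) = -4 - 6120 = -6124$)
$\frac{1}{1554 + v} = \frac{1}{1554 - 6124} = \frac{1}{-4570} = - \frac{1}{4570}$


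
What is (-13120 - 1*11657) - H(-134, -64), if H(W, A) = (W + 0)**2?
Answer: -42733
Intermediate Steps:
H(W, A) = W**2
(-13120 - 1*11657) - H(-134, -64) = (-13120 - 1*11657) - 1*(-134)**2 = (-13120 - 11657) - 1*17956 = -24777 - 17956 = -42733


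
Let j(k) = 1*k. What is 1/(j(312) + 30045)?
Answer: 1/30357 ≈ 3.2941e-5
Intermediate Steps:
j(k) = k
1/(j(312) + 30045) = 1/(312 + 30045) = 1/30357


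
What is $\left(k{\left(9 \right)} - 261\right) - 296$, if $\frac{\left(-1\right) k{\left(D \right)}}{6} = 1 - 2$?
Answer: $-551$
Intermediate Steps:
$k{\left(D \right)} = 6$ ($k{\left(D \right)} = - 6 \left(1 - 2\right) = \left(-6\right) \left(-1\right) = 6$)
$\left(k{\left(9 \right)} - 261\right) - 296 = \left(6 - 261\right) - 296 = -255 - 296 = -551$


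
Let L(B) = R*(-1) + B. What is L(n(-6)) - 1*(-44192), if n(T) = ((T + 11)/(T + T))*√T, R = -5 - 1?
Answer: 44198 - 5*I*√6/12 ≈ 44198.0 - 1.0206*I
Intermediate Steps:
R = -6
n(T) = (11 + T)/(2*√T) (n(T) = ((11 + T)/((2*T)))*√T = ((11 + T)*(1/(2*T)))*√T = ((11 + T)/(2*T))*√T = (11 + T)/(2*√T))
L(B) = 6 + B (L(B) = -6*(-1) + B = 6 + B)
L(n(-6)) - 1*(-44192) = (6 + (11 - 6)/(2*√(-6))) - 1*(-44192) = (6 + (½)*(-I*√6/6)*5) + 44192 = (6 - 5*I*√6/12) + 44192 = 44198 - 5*I*√6/12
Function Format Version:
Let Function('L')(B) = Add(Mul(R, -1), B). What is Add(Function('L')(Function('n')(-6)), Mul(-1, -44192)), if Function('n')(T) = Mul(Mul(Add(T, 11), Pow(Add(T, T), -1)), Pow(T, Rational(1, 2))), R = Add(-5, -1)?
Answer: Add(44198, Mul(Rational(-5, 12), I, Pow(6, Rational(1, 2)))) ≈ Add(44198., Mul(-1.0206, I))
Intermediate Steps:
R = -6
Function('n')(T) = Mul(Rational(1, 2), Pow(T, Rational(-1, 2)), Add(11, T)) (Function('n')(T) = Mul(Mul(Add(11, T), Pow(Mul(2, T), -1)), Pow(T, Rational(1, 2))) = Mul(Mul(Add(11, T), Mul(Rational(1, 2), Pow(T, -1))), Pow(T, Rational(1, 2))) = Mul(Mul(Rational(1, 2), Pow(T, -1), Add(11, T)), Pow(T, Rational(1, 2))) = Mul(Rational(1, 2), Pow(T, Rational(-1, 2)), Add(11, T)))
Function('L')(B) = Add(6, B) (Function('L')(B) = Add(Mul(-6, -1), B) = Add(6, B))
Add(Function('L')(Function('n')(-6)), Mul(-1, -44192)) = Add(Add(6, Mul(Rational(1, 2), Pow(-6, Rational(-1, 2)), Add(11, -6))), Mul(-1, -44192)) = Add(Add(6, Mul(Rational(1, 2), Mul(Rational(-1, 6), I, Pow(6, Rational(1, 2))), 5)), 44192) = Add(Add(6, Mul(Rational(-5, 12), I, Pow(6, Rational(1, 2)))), 44192) = Add(44198, Mul(Rational(-5, 12), I, Pow(6, Rational(1, 2))))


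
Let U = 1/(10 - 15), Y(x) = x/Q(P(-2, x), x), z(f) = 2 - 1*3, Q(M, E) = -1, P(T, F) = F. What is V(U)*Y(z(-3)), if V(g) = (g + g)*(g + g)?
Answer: 4/25 ≈ 0.16000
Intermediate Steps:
z(f) = -1 (z(f) = 2 - 3 = -1)
Y(x) = -x (Y(x) = x/(-1) = x*(-1) = -x)
U = -1/5 (U = 1/(-5) = -1/5 ≈ -0.20000)
V(g) = 4*g**2 (V(g) = (2*g)*(2*g) = 4*g**2)
V(U)*Y(z(-3)) = (4*(-1/5)**2)*(-1*(-1)) = (4*(1/25))*1 = (4/25)*1 = 4/25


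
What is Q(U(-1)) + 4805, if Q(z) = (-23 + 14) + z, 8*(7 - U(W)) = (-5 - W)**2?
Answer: 4801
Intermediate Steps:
U(W) = 7 - (-5 - W)**2/8
Q(z) = -9 + z
Q(U(-1)) + 4805 = (-9 + (7 - (5 - 1)**2/8)) + 4805 = (-9 + (7 - 1/8*4**2)) + 4805 = (-9 + (7 - 1/8*16)) + 4805 = (-9 + (7 - 2)) + 4805 = (-9 + 5) + 4805 = -4 + 4805 = 4801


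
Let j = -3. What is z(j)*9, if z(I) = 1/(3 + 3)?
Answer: 3/2 ≈ 1.5000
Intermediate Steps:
z(I) = ⅙ (z(I) = 1/6 = ⅙)
z(j)*9 = (⅙)*9 = 3/2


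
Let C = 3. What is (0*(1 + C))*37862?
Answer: 0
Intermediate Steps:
(0*(1 + C))*37862 = (0*(1 + 3))*37862 = (0*4)*37862 = 0*37862 = 0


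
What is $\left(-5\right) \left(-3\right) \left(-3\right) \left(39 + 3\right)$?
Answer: $-1890$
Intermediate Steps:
$\left(-5\right) \left(-3\right) \left(-3\right) \left(39 + 3\right) = 15 \left(-3\right) 42 = \left(-45\right) 42 = -1890$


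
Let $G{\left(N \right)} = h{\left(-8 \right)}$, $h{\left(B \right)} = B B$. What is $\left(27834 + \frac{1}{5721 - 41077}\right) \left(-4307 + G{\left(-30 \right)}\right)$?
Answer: $- \frac{4175531645429}{35356} \approx -1.181 \cdot 10^{8}$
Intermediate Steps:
$h{\left(B \right)} = B^{2}$
$G{\left(N \right)} = 64$ ($G{\left(N \right)} = \left(-8\right)^{2} = 64$)
$\left(27834 + \frac{1}{5721 - 41077}\right) \left(-4307 + G{\left(-30 \right)}\right) = \left(27834 + \frac{1}{5721 - 41077}\right) \left(-4307 + 64\right) = \left(27834 + \frac{1}{-35356}\right) \left(-4243\right) = \left(27834 - \frac{1}{35356}\right) \left(-4243\right) = \frac{984098903}{35356} \left(-4243\right) = - \frac{4175531645429}{35356}$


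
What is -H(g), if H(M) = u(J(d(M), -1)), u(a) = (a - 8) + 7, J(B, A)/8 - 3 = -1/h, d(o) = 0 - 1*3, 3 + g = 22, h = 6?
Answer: -65/3 ≈ -21.667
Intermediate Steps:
g = 19 (g = -3 + 22 = 19)
d(o) = -3 (d(o) = 0 - 3 = -3)
J(B, A) = 68/3 (J(B, A) = 24 + 8*(-1/6) = 24 + 8*(-1*⅙) = 24 + 8*(-⅙) = 24 - 4/3 = 68/3)
u(a) = -1 + a (u(a) = (-8 + a) + 7 = -1 + a)
H(M) = 65/3 (H(M) = -1 + 68/3 = 65/3)
-H(g) = -1*65/3 = -65/3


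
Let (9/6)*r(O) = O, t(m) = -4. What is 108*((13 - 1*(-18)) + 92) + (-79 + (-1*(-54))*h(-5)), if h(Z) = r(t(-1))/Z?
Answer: 66169/5 ≈ 13234.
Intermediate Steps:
r(O) = 2*O/3
h(Z) = -8/(3*Z) (h(Z) = ((⅔)*(-4))/Z = -8/(3*Z))
108*((13 - 1*(-18)) + 92) + (-79 + (-1*(-54))*h(-5)) = 108*((13 - 1*(-18)) + 92) + (-79 + (-1*(-54))*(-8/3/(-5))) = 108*((13 + 18) + 92) + (-79 + 54*(-8/3*(-⅕))) = 108*(31 + 92) + (-79 + 54*(8/15)) = 108*123 + (-79 + 144/5) = 13284 - 251/5 = 66169/5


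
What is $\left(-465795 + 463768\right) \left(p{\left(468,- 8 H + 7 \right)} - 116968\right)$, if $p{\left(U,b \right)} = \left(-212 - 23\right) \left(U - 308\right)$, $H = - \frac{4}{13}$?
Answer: $313309336$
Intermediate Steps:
$H = - \frac{4}{13}$ ($H = \left(-4\right) \frac{1}{13} = - \frac{4}{13} \approx -0.30769$)
$p{\left(U,b \right)} = 72380 - 235 U$ ($p{\left(U,b \right)} = - 235 \left(-308 + U\right) = 72380 - 235 U$)
$\left(-465795 + 463768\right) \left(p{\left(468,- 8 H + 7 \right)} - 116968\right) = \left(-465795 + 463768\right) \left(\left(72380 - 109980\right) - 116968\right) = - 2027 \left(\left(72380 - 109980\right) - 116968\right) = - 2027 \left(-37600 - 116968\right) = \left(-2027\right) \left(-154568\right) = 313309336$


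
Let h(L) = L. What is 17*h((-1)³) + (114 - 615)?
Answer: -518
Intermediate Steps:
17*h((-1)³) + (114 - 615) = 17*(-1)³ + (114 - 615) = 17*(-1) - 501 = -17 - 501 = -518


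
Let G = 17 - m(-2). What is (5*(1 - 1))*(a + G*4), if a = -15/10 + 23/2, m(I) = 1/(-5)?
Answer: 0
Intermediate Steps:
m(I) = -1/5
G = 86/5 (G = 17 - 1*(-1/5) = 17 + 1/5 = 86/5 ≈ 17.200)
a = 10 (a = -15*1/10 + 23*(1/2) = -3/2 + 23/2 = 10)
(5*(1 - 1))*(a + G*4) = (5*(1 - 1))*(10 + (86/5)*4) = (5*0)*(10 + 344/5) = 0*(394/5) = 0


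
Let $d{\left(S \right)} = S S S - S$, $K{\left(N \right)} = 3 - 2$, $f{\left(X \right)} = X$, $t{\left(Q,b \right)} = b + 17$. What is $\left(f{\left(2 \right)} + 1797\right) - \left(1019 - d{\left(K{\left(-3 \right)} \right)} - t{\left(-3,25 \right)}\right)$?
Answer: $822$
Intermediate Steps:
$t{\left(Q,b \right)} = 17 + b$
$K{\left(N \right)} = 1$ ($K{\left(N \right)} = 3 - 2 = 1$)
$d{\left(S \right)} = S^{3} - S$ ($d{\left(S \right)} = S^{2} S - S = S^{3} - S$)
$\left(f{\left(2 \right)} + 1797\right) - \left(1019 - d{\left(K{\left(-3 \right)} \right)} - t{\left(-3,25 \right)}\right) = \left(2 + 1797\right) + \left(\left(\left(17 + 25\right) + \left(1^{3} - 1\right)\right) - 1019\right) = 1799 + \left(\left(42 + \left(1 - 1\right)\right) - 1019\right) = 1799 + \left(\left(42 + 0\right) - 1019\right) = 1799 + \left(42 - 1019\right) = 1799 - 977 = 822$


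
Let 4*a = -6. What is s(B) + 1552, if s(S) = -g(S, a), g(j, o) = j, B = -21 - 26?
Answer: 1599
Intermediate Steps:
a = -3/2 (a = (1/4)*(-6) = -3/2 ≈ -1.5000)
B = -47
s(S) = -S
s(B) + 1552 = -1*(-47) + 1552 = 47 + 1552 = 1599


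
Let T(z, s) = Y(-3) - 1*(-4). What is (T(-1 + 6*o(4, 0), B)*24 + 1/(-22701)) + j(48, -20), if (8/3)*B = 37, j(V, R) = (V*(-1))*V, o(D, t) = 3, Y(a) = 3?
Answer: -48489337/22701 ≈ -2136.0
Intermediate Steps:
j(V, R) = -V**2 (j(V, R) = (-V)*V = -V**2)
B = 111/8 (B = (3/8)*37 = 111/8 ≈ 13.875)
T(z, s) = 7 (T(z, s) = 3 - 1*(-4) = 3 + 4 = 7)
(T(-1 + 6*o(4, 0), B)*24 + 1/(-22701)) + j(48, -20) = (7*24 + 1/(-22701)) - 1*48**2 = (168 - 1/22701) - 1*2304 = 3813767/22701 - 2304 = -48489337/22701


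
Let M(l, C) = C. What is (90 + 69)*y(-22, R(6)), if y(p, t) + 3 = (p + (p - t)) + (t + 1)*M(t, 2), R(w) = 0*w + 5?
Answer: -6360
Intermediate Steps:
R(w) = 5 (R(w) = 0 + 5 = 5)
y(p, t) = -1 + t + 2*p (y(p, t) = -3 + ((p + (p - t)) + (t + 1)*2) = -3 + ((-t + 2*p) + (1 + t)*2) = -3 + ((-t + 2*p) + (2 + 2*t)) = -3 + (2 + t + 2*p) = -1 + t + 2*p)
(90 + 69)*y(-22, R(6)) = (90 + 69)*(-1 + 5 + 2*(-22)) = 159*(-1 + 5 - 44) = 159*(-40) = -6360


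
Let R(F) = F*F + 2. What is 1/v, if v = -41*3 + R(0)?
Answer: -1/121 ≈ -0.0082645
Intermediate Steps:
R(F) = 2 + F**2 (R(F) = F**2 + 2 = 2 + F**2)
v = -121 (v = -41*3 + (2 + 0**2) = -123 + (2 + 0) = -123 + 2 = -121)
1/v = 1/(-121) = -1/121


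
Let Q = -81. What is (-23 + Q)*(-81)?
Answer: 8424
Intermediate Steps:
(-23 + Q)*(-81) = (-23 - 81)*(-81) = -104*(-81) = 8424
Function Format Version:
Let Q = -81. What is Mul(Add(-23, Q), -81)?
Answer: 8424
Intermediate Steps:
Mul(Add(-23, Q), -81) = Mul(Add(-23, -81), -81) = Mul(-104, -81) = 8424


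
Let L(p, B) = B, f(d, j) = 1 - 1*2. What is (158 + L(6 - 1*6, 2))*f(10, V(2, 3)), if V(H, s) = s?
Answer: -160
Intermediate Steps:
f(d, j) = -1 (f(d, j) = 1 - 2 = -1)
(158 + L(6 - 1*6, 2))*f(10, V(2, 3)) = (158 + 2)*(-1) = 160*(-1) = -160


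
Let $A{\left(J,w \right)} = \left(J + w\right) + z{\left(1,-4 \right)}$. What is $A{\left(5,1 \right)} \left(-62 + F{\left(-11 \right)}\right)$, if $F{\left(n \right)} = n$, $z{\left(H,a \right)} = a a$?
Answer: $-1606$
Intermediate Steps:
$z{\left(H,a \right)} = a^{2}$
$A{\left(J,w \right)} = 16 + J + w$ ($A{\left(J,w \right)} = \left(J + w\right) + \left(-4\right)^{2} = \left(J + w\right) + 16 = 16 + J + w$)
$A{\left(5,1 \right)} \left(-62 + F{\left(-11 \right)}\right) = \left(16 + 5 + 1\right) \left(-62 - 11\right) = 22 \left(-73\right) = -1606$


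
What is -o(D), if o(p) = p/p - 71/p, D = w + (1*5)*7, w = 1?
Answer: 35/36 ≈ 0.97222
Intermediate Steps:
D = 36 (D = 1 + (1*5)*7 = 1 + 5*7 = 1 + 35 = 36)
o(p) = 1 - 71/p
-o(D) = -(-71 + 36)/36 = -(-35)/36 = -1*(-35/36) = 35/36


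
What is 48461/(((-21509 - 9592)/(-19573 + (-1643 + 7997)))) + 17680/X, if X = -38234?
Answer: 1749455597909/84936831 ≈ 20597.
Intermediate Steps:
48461/(((-21509 - 9592)/(-19573 + (-1643 + 7997)))) + 17680/X = 48461/(((-21509 - 9592)/(-19573 + (-1643 + 7997)))) + 17680/(-38234) = 48461/((-31101/(-19573 + 6354))) + 17680*(-1/38234) = 48461/((-31101/(-13219))) - 8840/19117 = 48461/((-31101*(-1/13219))) - 8840/19117 = 48461/(31101/13219) - 8840/19117 = 48461*(13219/31101) - 8840/19117 = 91515137/4443 - 8840/19117 = 1749455597909/84936831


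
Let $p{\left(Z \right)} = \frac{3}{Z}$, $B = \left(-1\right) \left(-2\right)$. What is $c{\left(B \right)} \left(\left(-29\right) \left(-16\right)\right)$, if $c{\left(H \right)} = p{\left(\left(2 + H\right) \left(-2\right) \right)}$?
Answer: $-174$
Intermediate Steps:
$B = 2$
$c{\left(H \right)} = \frac{3}{-4 - 2 H}$ ($c{\left(H \right)} = \frac{3}{\left(2 + H\right) \left(-2\right)} = \frac{3}{-4 - 2 H}$)
$c{\left(B \right)} \left(\left(-29\right) \left(-16\right)\right) = - \frac{3}{4 + 2 \cdot 2} \left(\left(-29\right) \left(-16\right)\right) = - \frac{3}{4 + 4} \cdot 464 = - \frac{3}{8} \cdot 464 = \left(-3\right) \frac{1}{8} \cdot 464 = \left(- \frac{3}{8}\right) 464 = -174$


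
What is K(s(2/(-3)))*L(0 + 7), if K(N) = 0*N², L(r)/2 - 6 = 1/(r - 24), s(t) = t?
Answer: 0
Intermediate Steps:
L(r) = 12 + 2/(-24 + r) (L(r) = 12 + 2/(r - 24) = 12 + 2/(-24 + r))
K(N) = 0
K(s(2/(-3)))*L(0 + 7) = 0*(2*(-143 + 6*(0 + 7))/(-24 + (0 + 7))) = 0*(2*(-143 + 6*7)/(-24 + 7)) = 0*(2*(-143 + 42)/(-17)) = 0*(2*(-1/17)*(-101)) = 0*(202/17) = 0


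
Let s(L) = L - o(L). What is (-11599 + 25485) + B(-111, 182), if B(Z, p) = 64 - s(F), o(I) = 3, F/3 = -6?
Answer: 13971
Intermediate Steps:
F = -18 (F = 3*(-6) = -18)
s(L) = -3 + L (s(L) = L - 1*3 = L - 3 = -3 + L)
B(Z, p) = 85 (B(Z, p) = 64 - (-3 - 18) = 64 - 1*(-21) = 64 + 21 = 85)
(-11599 + 25485) + B(-111, 182) = (-11599 + 25485) + 85 = 13886 + 85 = 13971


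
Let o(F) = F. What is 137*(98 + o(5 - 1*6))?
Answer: 13289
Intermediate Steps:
137*(98 + o(5 - 1*6)) = 137*(98 + (5 - 1*6)) = 137*(98 + (5 - 6)) = 137*(98 - 1) = 137*97 = 13289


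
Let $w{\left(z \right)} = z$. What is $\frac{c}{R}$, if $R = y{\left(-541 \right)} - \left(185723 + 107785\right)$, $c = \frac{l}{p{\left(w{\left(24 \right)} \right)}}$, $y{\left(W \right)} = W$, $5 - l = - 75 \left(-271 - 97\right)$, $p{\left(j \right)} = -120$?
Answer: $- \frac{5519}{7057176} \approx -0.00078204$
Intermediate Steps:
$l = -27595$ ($l = 5 - - 75 \left(-271 - 97\right) = 5 - \left(-75\right) \left(-368\right) = 5 - 27600 = -27595$)
$c = \frac{5519}{24}$ ($c = - \frac{27595}{-120} = \left(-27595\right) \left(- \frac{1}{120}\right) = \frac{5519}{24} \approx 229.96$)
$R = -294049$ ($R = -541 - \left(185723 + 107785\right) = -541 - 293508 = -294049$)
$\frac{c}{R} = \frac{5519}{24 \left(-294049\right)} = \frac{5519}{24} \left(- \frac{1}{294049}\right) = - \frac{5519}{7057176}$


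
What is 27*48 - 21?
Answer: 1275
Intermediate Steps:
27*48 - 21 = 1296 - 21 = 1275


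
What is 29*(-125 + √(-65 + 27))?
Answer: -3625 + 29*I*√38 ≈ -3625.0 + 178.77*I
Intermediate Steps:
29*(-125 + √(-65 + 27)) = 29*(-125 + √(-38)) = 29*(-125 + I*√38) = -3625 + 29*I*√38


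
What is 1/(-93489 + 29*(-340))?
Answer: -1/103349 ≈ -9.6759e-6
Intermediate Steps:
1/(-93489 + 29*(-340)) = 1/(-93489 - 9860) = 1/(-103349) = -1/103349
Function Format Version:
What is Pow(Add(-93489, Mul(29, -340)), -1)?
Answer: Rational(-1, 103349) ≈ -9.6759e-6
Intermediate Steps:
Pow(Add(-93489, Mul(29, -340)), -1) = Pow(Add(-93489, -9860), -1) = Pow(-103349, -1) = Rational(-1, 103349)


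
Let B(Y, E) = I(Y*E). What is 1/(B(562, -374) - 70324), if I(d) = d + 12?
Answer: -1/280500 ≈ -3.5651e-6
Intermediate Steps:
I(d) = 12 + d
B(Y, E) = 12 + E*Y (B(Y, E) = 12 + Y*E = 12 + E*Y)
1/(B(562, -374) - 70324) = 1/((12 - 374*562) - 70324) = 1/((12 - 210188) - 70324) = 1/(-210176 - 70324) = 1/(-280500) = -1/280500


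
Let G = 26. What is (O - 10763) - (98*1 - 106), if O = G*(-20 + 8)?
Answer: -11067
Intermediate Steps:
O = -312 (O = 26*(-20 + 8) = 26*(-12) = -312)
(O - 10763) - (98*1 - 106) = (-312 - 10763) - (98*1 - 106) = -11075 - (98 - 106) = -11075 - 1*(-8) = -11075 + 8 = -11067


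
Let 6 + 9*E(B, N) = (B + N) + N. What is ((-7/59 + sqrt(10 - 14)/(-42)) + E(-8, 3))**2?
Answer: 13993696/13816089 + 1070*I/11151 ≈ 1.0129 + 0.095955*I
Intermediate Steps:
E(B, N) = -2/3 + B/9 + 2*N/9 (E(B, N) = -2/3 + ((B + N) + N)/9 = -2/3 + (B + 2*N)/9 = -2/3 + (B/9 + 2*N/9) = -2/3 + B/9 + 2*N/9)
((-7/59 + sqrt(10 - 14)/(-42)) + E(-8, 3))**2 = ((-7/59 + sqrt(10 - 14)/(-42)) + (-2/3 + (1/9)*(-8) + (2/9)*3))**2 = ((-7*1/59 + sqrt(-4)*(-1/42)) + (-2/3 - 8/9 + 2/3))**2 = ((-7/59 + (2*I)*(-1/42)) - 8/9)**2 = ((-7/59 - I/21) - 8/9)**2 = (-535/531 - I/21)**2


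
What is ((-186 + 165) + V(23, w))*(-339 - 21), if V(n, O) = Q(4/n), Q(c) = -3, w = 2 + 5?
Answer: 8640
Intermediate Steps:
w = 7
V(n, O) = -3
((-186 + 165) + V(23, w))*(-339 - 21) = ((-186 + 165) - 3)*(-339 - 21) = (-21 - 3)*(-360) = -24*(-360) = 8640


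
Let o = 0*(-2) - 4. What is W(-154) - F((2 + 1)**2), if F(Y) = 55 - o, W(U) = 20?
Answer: -39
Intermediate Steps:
o = -4 (o = 0 - 4 = -4)
F(Y) = 59 (F(Y) = 55 - 1*(-4) = 55 + 4 = 59)
W(-154) - F((2 + 1)**2) = 20 - 1*59 = 20 - 59 = -39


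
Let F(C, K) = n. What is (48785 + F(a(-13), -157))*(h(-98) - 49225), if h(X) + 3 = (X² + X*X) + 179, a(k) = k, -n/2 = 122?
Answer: -1448511981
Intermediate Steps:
n = -244 (n = -2*122 = -244)
h(X) = 176 + 2*X² (h(X) = -3 + ((X² + X*X) + 179) = -3 + ((X² + X²) + 179) = -3 + (2*X² + 179) = -3 + (179 + 2*X²) = 176 + 2*X²)
F(C, K) = -244
(48785 + F(a(-13), -157))*(h(-98) - 49225) = (48785 - 244)*((176 + 2*(-98)²) - 49225) = 48541*((176 + 2*9604) - 49225) = 48541*((176 + 19208) - 49225) = 48541*(19384 - 49225) = 48541*(-29841) = -1448511981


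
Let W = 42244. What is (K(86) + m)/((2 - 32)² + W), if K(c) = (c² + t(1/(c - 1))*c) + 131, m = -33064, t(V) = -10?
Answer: -26397/43144 ≈ -0.61183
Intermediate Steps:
K(c) = 131 + c² - 10*c (K(c) = (c² - 10*c) + 131 = 131 + c² - 10*c)
(K(86) + m)/((2 - 32)² + W) = ((131 + 86² - 10*86) - 33064)/((2 - 32)² + 42244) = ((131 + 7396 - 860) - 33064)/((-30)² + 42244) = (6667 - 33064)/(900 + 42244) = -26397/43144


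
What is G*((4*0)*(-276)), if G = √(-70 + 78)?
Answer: 0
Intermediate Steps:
G = 2*√2 (G = √8 = 2*√2 ≈ 2.8284)
G*((4*0)*(-276)) = (2*√2)*((4*0)*(-276)) = (2*√2)*(0*(-276)) = (2*√2)*0 = 0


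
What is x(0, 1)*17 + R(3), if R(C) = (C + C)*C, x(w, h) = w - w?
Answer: 18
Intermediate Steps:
x(w, h) = 0
R(C) = 2*C² (R(C) = (2*C)*C = 2*C²)
x(0, 1)*17 + R(3) = 0*17 + 2*3² = 0 + 2*9 = 0 + 18 = 18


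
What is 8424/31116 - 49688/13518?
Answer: -59675674/17526087 ≈ -3.4050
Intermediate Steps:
8424/31116 - 49688/13518 = 8424*(1/31116) - 49688*1/13518 = 702/2593 - 24844/6759 = -59675674/17526087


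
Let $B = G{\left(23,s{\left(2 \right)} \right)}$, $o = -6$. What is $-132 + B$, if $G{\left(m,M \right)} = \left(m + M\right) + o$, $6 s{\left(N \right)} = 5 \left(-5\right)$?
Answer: $- \frac{715}{6} \approx -119.17$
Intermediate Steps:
$s{\left(N \right)} = - \frac{25}{6}$ ($s{\left(N \right)} = \frac{5 \left(-5\right)}{6} = \frac{1}{6} \left(-25\right) = - \frac{25}{6}$)
$G{\left(m,M \right)} = -6 + M + m$ ($G{\left(m,M \right)} = \left(m + M\right) - 6 = \left(M + m\right) - 6 = -6 + M + m$)
$B = \frac{77}{6}$ ($B = -6 - \frac{25}{6} + 23 = \frac{77}{6} \approx 12.833$)
$-132 + B = -132 + \frac{77}{6} = - \frac{715}{6}$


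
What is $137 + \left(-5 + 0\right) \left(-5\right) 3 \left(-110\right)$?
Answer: $-8113$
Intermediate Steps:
$137 + \left(-5 + 0\right) \left(-5\right) 3 \left(-110\right) = 137 + \left(-5\right) \left(-5\right) 3 \left(-110\right) = 137 + 25 \cdot 3 \left(-110\right) = 137 + 75 \left(-110\right) = 137 - 8250 = -8113$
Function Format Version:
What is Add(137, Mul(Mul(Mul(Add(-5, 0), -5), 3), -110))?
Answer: -8113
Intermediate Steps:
Add(137, Mul(Mul(Mul(Add(-5, 0), -5), 3), -110)) = Add(137, Mul(Mul(Mul(-5, -5), 3), -110)) = Add(137, Mul(Mul(25, 3), -110)) = Add(137, Mul(75, -110)) = Add(137, -8250) = -8113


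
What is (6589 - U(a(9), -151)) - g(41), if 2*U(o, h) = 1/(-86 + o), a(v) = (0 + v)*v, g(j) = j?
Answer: 65481/10 ≈ 6548.1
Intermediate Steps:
a(v) = v² (a(v) = v*v = v²)
U(o, h) = 1/(2*(-86 + o))
(6589 - U(a(9), -151)) - g(41) = (6589 - 1/(2*(-86 + 9²))) - 1*41 = (6589 - 1/(2*(-86 + 81))) - 41 = (6589 - 1/(2*(-5))) - 41 = (6589 - (-1)/(2*5)) - 41 = (6589 - 1*(-⅒)) - 41 = (6589 + ⅒) - 41 = 65891/10 - 41 = 65481/10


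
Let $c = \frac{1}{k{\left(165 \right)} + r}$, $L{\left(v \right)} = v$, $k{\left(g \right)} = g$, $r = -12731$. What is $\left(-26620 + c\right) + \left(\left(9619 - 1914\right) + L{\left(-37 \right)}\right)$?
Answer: $- \frac{238150833}{12566} \approx -18952.0$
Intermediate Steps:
$c = - \frac{1}{12566}$ ($c = \frac{1}{165 - 12731} = \frac{1}{-12566} = - \frac{1}{12566} \approx -7.958 \cdot 10^{-5}$)
$\left(-26620 + c\right) + \left(\left(9619 - 1914\right) + L{\left(-37 \right)}\right) = \left(-26620 - \frac{1}{12566}\right) + \left(\left(9619 - 1914\right) - 37\right) = - \frac{334506921}{12566} + \left(7705 - 37\right) = - \frac{334506921}{12566} + 7668 = - \frac{238150833}{12566}$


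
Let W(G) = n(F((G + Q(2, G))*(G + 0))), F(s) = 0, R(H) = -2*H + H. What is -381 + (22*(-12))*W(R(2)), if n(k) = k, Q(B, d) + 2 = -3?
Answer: -381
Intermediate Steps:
Q(B, d) = -5 (Q(B, d) = -2 - 3 = -5)
R(H) = -H
W(G) = 0
-381 + (22*(-12))*W(R(2)) = -381 + (22*(-12))*0 = -381 - 264*0 = -381 + 0 = -381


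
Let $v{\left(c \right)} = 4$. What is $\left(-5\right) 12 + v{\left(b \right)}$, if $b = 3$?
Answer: $-56$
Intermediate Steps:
$\left(-5\right) 12 + v{\left(b \right)} = \left(-5\right) 12 + 4 = -60 + 4 = -56$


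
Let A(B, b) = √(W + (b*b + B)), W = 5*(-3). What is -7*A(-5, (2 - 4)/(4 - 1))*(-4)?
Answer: 112*I*√11/3 ≈ 123.82*I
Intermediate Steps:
W = -15
A(B, b) = √(-15 + B + b²) (A(B, b) = √(-15 + (b*b + B)) = √(-15 + (b² + B)) = √(-15 + (B + b²)) = √(-15 + B + b²))
-7*A(-5, (2 - 4)/(4 - 1))*(-4) = -7*√(-15 - 5 + ((2 - 4)/(4 - 1))²)*(-4) = -7*√(-15 - 5 + (-2/3)²)*(-4) = -7*√(-15 - 5 + (-2*⅓)²)*(-4) = -7*√(-15 - 5 + (-⅔)²)*(-4) = -7*√(-15 - 5 + 4/9)*(-4) = -28*I*√11/3*(-4) = 112*I*√11/3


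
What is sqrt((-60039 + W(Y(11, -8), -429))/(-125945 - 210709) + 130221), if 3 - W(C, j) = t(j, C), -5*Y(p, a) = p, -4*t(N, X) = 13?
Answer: 11*sqrt(54210235043962)/224436 ≈ 360.86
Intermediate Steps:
t(N, X) = -13/4 (t(N, X) = -1/4*13 = -13/4)
Y(p, a) = -p/5
W(C, j) = 25/4 (W(C, j) = 3 - 1*(-13/4) = 3 + 13/4 = 25/4)
sqrt((-60039 + W(Y(11, -8), -429))/(-125945 - 210709) + 130221) = sqrt((-60039 + 25/4)/(-125945 - 210709) + 130221) = sqrt(-240131/4/(-336654) + 130221) = sqrt(-240131/4*(-1/336654) + 130221) = sqrt(240131/1346616 + 130221) = sqrt(175357922267/1346616) = 11*sqrt(54210235043962)/224436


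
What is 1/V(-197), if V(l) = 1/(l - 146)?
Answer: -343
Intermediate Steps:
V(l) = 1/(-146 + l)
1/V(-197) = 1/(1/(-146 - 197)) = 1/(1/(-343)) = 1/(-1/343) = -343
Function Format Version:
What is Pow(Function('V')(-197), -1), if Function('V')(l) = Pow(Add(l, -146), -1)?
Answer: -343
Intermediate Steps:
Function('V')(l) = Pow(Add(-146, l), -1)
Pow(Function('V')(-197), -1) = Pow(Pow(Add(-146, -197), -1), -1) = Pow(Pow(-343, -1), -1) = Pow(Rational(-1, 343), -1) = -343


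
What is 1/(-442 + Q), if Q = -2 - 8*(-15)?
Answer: -1/324 ≈ -0.0030864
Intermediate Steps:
Q = 118 (Q = -2 + 120 = 118)
1/(-442 + Q) = 1/(-442 + 118) = 1/(-324) = -1/324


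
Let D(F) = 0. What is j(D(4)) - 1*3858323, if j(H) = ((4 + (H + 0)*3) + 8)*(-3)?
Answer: -3858359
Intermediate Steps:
j(H) = -36 - 9*H (j(H) = ((4 + H*3) + 8)*(-3) = ((4 + 3*H) + 8)*(-3) = (12 + 3*H)*(-3) = -36 - 9*H)
j(D(4)) - 1*3858323 = (-36 - 9*0) - 1*3858323 = (-36 + 0) - 3858323 = -36 - 3858323 = -3858359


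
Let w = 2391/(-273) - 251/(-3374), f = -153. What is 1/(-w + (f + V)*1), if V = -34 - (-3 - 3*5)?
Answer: -6266/1004541 ≈ -0.0062377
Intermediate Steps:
w = -54413/6266 (w = 2391*(-1/273) - 251*(-1/3374) = -797/91 + 251/3374 = -54413/6266 ≈ -8.6839)
V = -16 (V = -34 - (-3 - 15) = -34 - 1*(-18) = -34 + 18 = -16)
1/(-w + (f + V)*1) = 1/(-1*(-54413/6266) + (-153 - 16)*1) = 1/(54413/6266 - 169*1) = 1/(54413/6266 - 169) = 1/(-1004541/6266) = -6266/1004541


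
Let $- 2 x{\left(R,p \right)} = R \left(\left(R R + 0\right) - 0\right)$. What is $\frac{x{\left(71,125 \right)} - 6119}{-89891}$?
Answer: $\frac{370149}{179782} \approx 2.0589$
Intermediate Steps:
$x{\left(R,p \right)} = - \frac{R^{3}}{2}$ ($x{\left(R,p \right)} = - \frac{R \left(\left(R R + 0\right) - 0\right)}{2} = - \frac{R \left(\left(R^{2} + 0\right) + \left(-2 + 2\right)\right)}{2} = - \frac{R \left(R^{2} + 0\right)}{2} = - \frac{R R^{2}}{2} = - \frac{R^{3}}{2}$)
$\frac{x{\left(71,125 \right)} - 6119}{-89891} = \frac{- \frac{71^{3}}{2} - 6119}{-89891} = \left(\left(- \frac{1}{2}\right) 357911 - 6119\right) \left(- \frac{1}{89891}\right) = \left(- \frac{357911}{2} - 6119\right) \left(- \frac{1}{89891}\right) = \left(- \frac{370149}{2}\right) \left(- \frac{1}{89891}\right) = \frac{370149}{179782}$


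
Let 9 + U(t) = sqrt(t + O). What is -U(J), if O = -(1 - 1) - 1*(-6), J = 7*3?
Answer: 9 - 3*sqrt(3) ≈ 3.8038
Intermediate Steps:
J = 21
O = 6 (O = -1*0 + 6 = 0 + 6 = 6)
U(t) = -9 + sqrt(6 + t) (U(t) = -9 + sqrt(t + 6) = -9 + sqrt(6 + t))
-U(J) = -(-9 + sqrt(6 + 21)) = -(-9 + sqrt(27)) = -(-9 + 3*sqrt(3)) = 9 - 3*sqrt(3)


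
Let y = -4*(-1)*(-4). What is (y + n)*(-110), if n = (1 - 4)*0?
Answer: 1760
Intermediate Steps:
n = 0 (n = -3*0 = 0)
y = -16 (y = 4*(-4) = -16)
(y + n)*(-110) = (-16 + 0)*(-110) = -16*(-110) = 1760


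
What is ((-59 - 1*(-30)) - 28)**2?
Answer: 3249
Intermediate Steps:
((-59 - 1*(-30)) - 28)**2 = ((-59 + 30) - 28)**2 = (-29 - 28)**2 = (-57)**2 = 3249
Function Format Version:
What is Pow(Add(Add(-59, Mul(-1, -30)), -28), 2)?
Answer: 3249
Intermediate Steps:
Pow(Add(Add(-59, Mul(-1, -30)), -28), 2) = Pow(Add(Add(-59, 30), -28), 2) = Pow(Add(-29, -28), 2) = Pow(-57, 2) = 3249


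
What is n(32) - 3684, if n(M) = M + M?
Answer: -3620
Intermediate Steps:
n(M) = 2*M
n(32) - 3684 = 2*32 - 3684 = 64 - 3684 = -3620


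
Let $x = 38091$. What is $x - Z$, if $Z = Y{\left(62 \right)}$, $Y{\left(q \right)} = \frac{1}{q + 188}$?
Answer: $\frac{9522749}{250} \approx 38091.0$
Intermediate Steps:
$Y{\left(q \right)} = \frac{1}{188 + q}$
$Z = \frac{1}{250}$ ($Z = \frac{1}{188 + 62} = \frac{1}{250} \approx 0.004$)
$x - Z = 38091 - \frac{1}{250} = \frac{9522749}{250}$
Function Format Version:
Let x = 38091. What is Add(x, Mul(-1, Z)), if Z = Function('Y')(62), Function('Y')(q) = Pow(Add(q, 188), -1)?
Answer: Rational(9522749, 250) ≈ 38091.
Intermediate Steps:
Function('Y')(q) = Pow(Add(188, q), -1)
Z = Rational(1, 250) (Z = Pow(Add(188, 62), -1) = Pow(250, -1) = Rational(1, 250) ≈ 0.0040000)
Add(x, Mul(-1, Z)) = Add(38091, Mul(-1, Rational(1, 250))) = Add(38091, Rational(-1, 250)) = Rational(9522749, 250)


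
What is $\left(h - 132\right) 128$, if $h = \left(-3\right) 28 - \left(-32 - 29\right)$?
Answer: $-19840$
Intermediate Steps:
$h = -23$ ($h = -84 - -61 = -84 + 61 = -23$)
$\left(h - 132\right) 128 = \left(-23 - 132\right) 128 = \left(-155\right) 128 = -19840$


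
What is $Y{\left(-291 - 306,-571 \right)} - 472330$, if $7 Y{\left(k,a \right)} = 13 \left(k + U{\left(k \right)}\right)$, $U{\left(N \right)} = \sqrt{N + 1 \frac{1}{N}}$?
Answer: $- \frac{3314071}{7} + \frac{13 i \sqrt{212776770}}{4179} \approx -4.7344 \cdot 10^{5} + 45.377 i$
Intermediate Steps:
$U{\left(N \right)} = \sqrt{N + \frac{1}{N}}$
$Y{\left(k,a \right)} = \frac{13 k}{7} + \frac{13 \sqrt{k + \frac{1}{k}}}{7}$ ($Y{\left(k,a \right)} = \frac{13 \left(k + \sqrt{k + \frac{1}{k}}\right)}{7} = \frac{13 k + 13 \sqrt{k + \frac{1}{k}}}{7} = \frac{13 k}{7} + \frac{13 \sqrt{k + \frac{1}{k}}}{7}$)
$Y{\left(-291 - 306,-571 \right)} - 472330 = \left(\frac{13 \left(-291 - 306\right)}{7} + \frac{13 \sqrt{\frac{1 + \left(-291 - 306\right)^{2}}{-291 - 306}}}{7}\right) - 472330 = \left(\frac{13}{7} \left(-597\right) + \frac{13 \sqrt{\frac{1 + \left(-597\right)^{2}}{-597}}}{7}\right) - 472330 = \left(- \frac{7761}{7} + \frac{13 \sqrt{- \frac{1 + 356409}{597}}}{7}\right) - 472330 = \left(- \frac{7761}{7} + \frac{13 \sqrt{\left(- \frac{1}{597}\right) 356410}}{7}\right) - 472330 = \left(- \frac{7761}{7} + \frac{13 \sqrt{- \frac{356410}{597}}}{7}\right) - 472330 = \left(- \frac{7761}{7} + \frac{13 \frac{i \sqrt{212776770}}{597}}{7}\right) - 472330 = \left(- \frac{7761}{7} + \frac{13 i \sqrt{212776770}}{4179}\right) - 472330 = - \frac{3314071}{7} + \frac{13 i \sqrt{212776770}}{4179}$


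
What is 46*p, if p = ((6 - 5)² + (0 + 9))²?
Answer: 4600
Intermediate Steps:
p = 100 (p = (1² + 9)² = (1 + 9)² = 10² = 100)
46*p = 46*100 = 4600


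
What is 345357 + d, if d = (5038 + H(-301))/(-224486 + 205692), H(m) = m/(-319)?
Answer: 2070512379679/5995286 ≈ 3.4536e+5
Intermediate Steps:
H(m) = -m/319 (H(m) = m*(-1/319) = -m/319)
d = -1607423/5995286 (d = (5038 - 1/319*(-301))/(-224486 + 205692) = (5038 + 301/319)/(-18794) = (1607423/319)*(-1/18794) = -1607423/5995286 ≈ -0.26811)
345357 + d = 345357 - 1607423/5995286 = 2070512379679/5995286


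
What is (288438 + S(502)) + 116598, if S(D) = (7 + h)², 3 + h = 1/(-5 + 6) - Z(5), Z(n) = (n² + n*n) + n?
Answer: 407536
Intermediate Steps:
Z(n) = n + 2*n² (Z(n) = (n² + n²) + n = 2*n² + n = n + 2*n²)
h = -57 (h = -3 + (1/(-5 + 6) - 5*(1 + 2*5)) = -3 + (1/1 - 5*(1 + 10)) = -3 + (1 - 5*11) = -3 + (1 - 1*55) = -3 + (1 - 55) = -3 - 54 = -57)
S(D) = 2500 (S(D) = (7 - 57)² = (-50)² = 2500)
(288438 + S(502)) + 116598 = (288438 + 2500) + 116598 = 290938 + 116598 = 407536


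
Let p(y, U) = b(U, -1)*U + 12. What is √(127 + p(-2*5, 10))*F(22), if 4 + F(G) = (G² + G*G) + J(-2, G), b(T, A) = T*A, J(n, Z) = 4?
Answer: 968*√39 ≈ 6045.2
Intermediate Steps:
b(T, A) = A*T
p(y, U) = 12 - U² (p(y, U) = (-U)*U + 12 = -U² + 12 = 12 - U²)
F(G) = 2*G² (F(G) = -4 + ((G² + G*G) + 4) = -4 + ((G² + G²) + 4) = -4 + (2*G² + 4) = -4 + (4 + 2*G²) = 2*G²)
√(127 + p(-2*5, 10))*F(22) = √(127 + (12 - 1*10²))*(2*22²) = √(127 + (12 - 1*100))*(2*484) = √(127 + (12 - 100))*968 = √(127 - 88)*968 = √39*968 = 968*√39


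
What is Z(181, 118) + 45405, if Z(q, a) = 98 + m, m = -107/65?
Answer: 2957588/65 ≈ 45501.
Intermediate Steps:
m = -107/65 (m = -107*1/65 = -107/65 ≈ -1.6462)
Z(q, a) = 6263/65 (Z(q, a) = 98 - 107/65 = 6263/65)
Z(181, 118) + 45405 = 6263/65 + 45405 = 2957588/65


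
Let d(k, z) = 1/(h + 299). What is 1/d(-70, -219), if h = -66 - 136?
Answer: 97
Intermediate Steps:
h = -202
d(k, z) = 1/97 (d(k, z) = 1/(-202 + 299) = 1/97)
1/d(-70, -219) = 1/(1/97) = 97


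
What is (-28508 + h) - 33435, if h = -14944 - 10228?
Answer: -87115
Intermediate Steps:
h = -25172
(-28508 + h) - 33435 = (-28508 - 25172) - 33435 = -53680 - 33435 = -87115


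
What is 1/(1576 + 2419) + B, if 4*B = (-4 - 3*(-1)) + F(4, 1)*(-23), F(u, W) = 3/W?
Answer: -139823/7990 ≈ -17.500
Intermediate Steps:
B = -35/2 (B = ((-4 - 3*(-1)) + (3/1)*(-23))/4 = ((-4 + 3) + (3*1)*(-23))/4 = (-1 + 3*(-23))/4 = (-1 - 69)/4 = (¼)*(-70) = -35/2 ≈ -17.500)
1/(1576 + 2419) + B = 1/(1576 + 2419) - 35/2 = 1/3995 - 35/2 = -139823/7990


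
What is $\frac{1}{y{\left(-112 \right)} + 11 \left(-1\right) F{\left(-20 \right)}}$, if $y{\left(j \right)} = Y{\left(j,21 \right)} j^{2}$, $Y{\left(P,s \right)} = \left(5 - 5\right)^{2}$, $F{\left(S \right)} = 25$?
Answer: $- \frac{1}{275} \approx -0.0036364$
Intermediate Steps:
$Y{\left(P,s \right)} = 0$ ($Y{\left(P,s \right)} = 0^{2} = 0$)
$y{\left(j \right)} = 0$ ($y{\left(j \right)} = 0 j^{2} = 0$)
$\frac{1}{y{\left(-112 \right)} + 11 \left(-1\right) F{\left(-20 \right)}} = \frac{1}{0 + 11 \left(-1\right) 25} = \frac{1}{0 - 275} = \frac{1}{-275} = - \frac{1}{275}$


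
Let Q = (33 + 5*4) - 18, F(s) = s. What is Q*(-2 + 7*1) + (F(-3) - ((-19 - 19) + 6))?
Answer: 204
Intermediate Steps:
Q = 35 (Q = (33 + 20) - 18 = 53 - 18 = 35)
Q*(-2 + 7*1) + (F(-3) - ((-19 - 19) + 6)) = 35*(-2 + 7*1) + (-3 - ((-19 - 19) + 6)) = 35*(-2 + 7) + (-3 - (-38 + 6)) = 35*5 + (-3 - 1*(-32)) = 175 + (-3 + 32) = 175 + 29 = 204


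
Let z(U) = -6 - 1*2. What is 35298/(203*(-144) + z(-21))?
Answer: -17649/14620 ≈ -1.2072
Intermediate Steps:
z(U) = -8 (z(U) = -6 - 2 = -8)
35298/(203*(-144) + z(-21)) = 35298/(203*(-144) - 8) = 35298/(-29232 - 8) = 35298/(-29240) = 35298*(-1/29240) = -17649/14620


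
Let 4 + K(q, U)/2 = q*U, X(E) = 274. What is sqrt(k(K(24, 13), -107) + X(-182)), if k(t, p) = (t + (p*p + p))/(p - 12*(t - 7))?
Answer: 2*sqrt(3744115270)/7415 ≈ 16.504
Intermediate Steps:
K(q, U) = -8 + 2*U*q (K(q, U) = -8 + 2*(q*U) = -8 + 2*(U*q) = -8 + 2*U*q)
k(t, p) = (p + t + p**2)/(84 + p - 12*t) (k(t, p) = (t + (p**2 + p))/(p - 12*(-7 + t)) = (t + (p + p**2))/(p + (84 - 12*t)) = (p + t + p**2)/(84 + p - 12*t))
sqrt(k(K(24, 13), -107) + X(-182)) = sqrt((-107 + (-8 + 2*13*24) + (-107)**2)/(84 - 107 - 12*(-8 + 2*13*24)) + 274) = sqrt((-107 + (-8 + 624) + 11449)/(84 - 107 - 12*(-8 + 624)) + 274) = sqrt((-107 + 616 + 11449)/(84 - 107 - 12*616) + 274) = sqrt(11958/(84 - 107 - 7392) + 274) = sqrt(11958/(-7415) + 274) = sqrt(-1/7415*11958 + 274) = sqrt(-11958/7415 + 274) = sqrt(2019752/7415) = 2*sqrt(3744115270)/7415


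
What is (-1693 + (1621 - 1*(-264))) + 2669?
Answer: 2861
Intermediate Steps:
(-1693 + (1621 - 1*(-264))) + 2669 = (-1693 + (1621 + 264)) + 2669 = (-1693 + 1885) + 2669 = 192 + 2669 = 2861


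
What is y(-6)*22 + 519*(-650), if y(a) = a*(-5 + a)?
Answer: -335898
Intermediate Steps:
y(-6)*22 + 519*(-650) = -6*(-5 - 6)*22 + 519*(-650) = -6*(-11)*22 - 337350 = 66*22 - 337350 = 1452 - 337350 = -335898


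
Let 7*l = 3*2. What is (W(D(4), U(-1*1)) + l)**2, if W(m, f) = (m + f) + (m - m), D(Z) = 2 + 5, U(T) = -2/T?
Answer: 4761/49 ≈ 97.163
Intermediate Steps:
D(Z) = 7
l = 6/7 (l = (3*2)/7 = (1/7)*6 = 6/7 ≈ 0.85714)
W(m, f) = f + m (W(m, f) = (f + m) + 0 = f + m)
(W(D(4), U(-1*1)) + l)**2 = ((-2/((-1*1)) + 7) + 6/7)**2 = ((-2/(-1) + 7) + 6/7)**2 = ((-2*(-1) + 7) + 6/7)**2 = ((2 + 7) + 6/7)**2 = (9 + 6/7)**2 = (69/7)**2 = 4761/49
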